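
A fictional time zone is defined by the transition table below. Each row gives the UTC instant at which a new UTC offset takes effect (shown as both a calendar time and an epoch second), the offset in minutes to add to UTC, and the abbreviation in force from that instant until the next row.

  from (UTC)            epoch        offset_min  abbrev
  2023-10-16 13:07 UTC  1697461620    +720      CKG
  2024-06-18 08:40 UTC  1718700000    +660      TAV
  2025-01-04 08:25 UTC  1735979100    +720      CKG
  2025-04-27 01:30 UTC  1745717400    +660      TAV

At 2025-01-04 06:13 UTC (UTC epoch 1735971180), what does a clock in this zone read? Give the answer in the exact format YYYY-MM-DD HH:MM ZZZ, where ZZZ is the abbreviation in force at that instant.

2025-01-04 17:13 TAV

Query: 2025-01-04 06:13 UTC
Rule 2/4 (TAV, +11:00): 2024-06-18 08:40 UTC ≤ query < 2025-01-04 08:25 UTC
6·60 + 13 + 660 = 1033 min
1033 = 0·1440 + 1033; 1033 = 17·60 + 13 → 17:13, same day
→ 2025-01-04 17:13 TAV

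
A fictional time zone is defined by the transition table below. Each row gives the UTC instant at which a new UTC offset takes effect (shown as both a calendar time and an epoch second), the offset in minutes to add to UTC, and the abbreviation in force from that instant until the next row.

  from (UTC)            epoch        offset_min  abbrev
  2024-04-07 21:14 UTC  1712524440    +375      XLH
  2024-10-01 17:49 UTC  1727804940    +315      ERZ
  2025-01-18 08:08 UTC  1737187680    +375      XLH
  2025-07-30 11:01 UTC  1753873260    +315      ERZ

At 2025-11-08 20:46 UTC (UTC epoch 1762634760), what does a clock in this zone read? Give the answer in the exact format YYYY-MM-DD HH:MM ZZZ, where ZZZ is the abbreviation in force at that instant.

Query: 2025-11-08 20:46 UTC
Rule 4/4 (ERZ, +05:15): 2025-07-30 11:01 UTC ≤ query < +∞
20·60 + 46 + 315 = 1561 min
1561 = 1·1440 + 121; 121 = 2·60 + 1 → 02:01, 2025-11-08 + 1 day = 2025-11-09
→ 2025-11-09 02:01 ERZ

2025-11-09 02:01 ERZ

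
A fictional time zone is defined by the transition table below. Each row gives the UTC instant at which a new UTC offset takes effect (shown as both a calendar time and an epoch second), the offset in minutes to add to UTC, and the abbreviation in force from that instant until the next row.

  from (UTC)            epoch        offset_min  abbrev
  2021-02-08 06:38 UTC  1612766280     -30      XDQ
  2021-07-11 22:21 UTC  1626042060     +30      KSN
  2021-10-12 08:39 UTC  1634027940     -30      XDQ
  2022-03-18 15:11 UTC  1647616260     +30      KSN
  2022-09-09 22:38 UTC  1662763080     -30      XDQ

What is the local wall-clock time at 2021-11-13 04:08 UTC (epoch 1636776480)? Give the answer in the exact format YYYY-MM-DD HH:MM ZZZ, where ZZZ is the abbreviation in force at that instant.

Query: 2021-11-13 04:08 UTC
Rule 3/5 (XDQ, -00:30): 2021-10-12 08:39 UTC ≤ query < 2022-03-18 15:11 UTC
4·60 + 8 - 30 = 218 min
218 = 0·1440 + 218; 218 = 3·60 + 38 → 03:38, same day
→ 2021-11-13 03:38 XDQ

2021-11-13 03:38 XDQ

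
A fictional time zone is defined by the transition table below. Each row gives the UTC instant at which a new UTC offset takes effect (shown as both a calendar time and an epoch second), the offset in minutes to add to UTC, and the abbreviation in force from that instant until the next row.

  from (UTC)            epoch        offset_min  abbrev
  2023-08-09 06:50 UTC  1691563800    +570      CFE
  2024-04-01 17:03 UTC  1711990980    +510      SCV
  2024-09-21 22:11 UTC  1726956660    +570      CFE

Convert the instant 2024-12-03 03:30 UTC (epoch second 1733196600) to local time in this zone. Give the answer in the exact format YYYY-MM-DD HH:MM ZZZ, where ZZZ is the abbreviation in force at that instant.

2024-12-03 13:00 CFE

Query: 2024-12-03 03:30 UTC
Rule 3/3 (CFE, +09:30): 2024-09-21 22:11 UTC ≤ query < +∞
3·60 + 30 + 570 = 780 min
780 = 0·1440 + 780; 780 = 13·60 + 0 → 13:00, same day
→ 2024-12-03 13:00 CFE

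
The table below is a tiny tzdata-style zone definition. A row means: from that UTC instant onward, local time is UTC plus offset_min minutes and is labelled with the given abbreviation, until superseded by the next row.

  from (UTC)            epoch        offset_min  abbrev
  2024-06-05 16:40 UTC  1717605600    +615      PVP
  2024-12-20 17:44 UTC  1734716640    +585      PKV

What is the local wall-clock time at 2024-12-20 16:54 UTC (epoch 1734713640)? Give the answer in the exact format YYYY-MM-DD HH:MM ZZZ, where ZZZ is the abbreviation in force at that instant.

2024-12-21 03:09 PVP

Query: 2024-12-20 16:54 UTC
Rule 1/2 (PVP, +10:15): 2024-06-05 16:40 UTC ≤ query < 2024-12-20 17:44 UTC
16·60 + 54 + 615 = 1629 min
1629 = 1·1440 + 189; 189 = 3·60 + 9 → 03:09, 2024-12-20 + 1 day = 2024-12-21
→ 2024-12-21 03:09 PVP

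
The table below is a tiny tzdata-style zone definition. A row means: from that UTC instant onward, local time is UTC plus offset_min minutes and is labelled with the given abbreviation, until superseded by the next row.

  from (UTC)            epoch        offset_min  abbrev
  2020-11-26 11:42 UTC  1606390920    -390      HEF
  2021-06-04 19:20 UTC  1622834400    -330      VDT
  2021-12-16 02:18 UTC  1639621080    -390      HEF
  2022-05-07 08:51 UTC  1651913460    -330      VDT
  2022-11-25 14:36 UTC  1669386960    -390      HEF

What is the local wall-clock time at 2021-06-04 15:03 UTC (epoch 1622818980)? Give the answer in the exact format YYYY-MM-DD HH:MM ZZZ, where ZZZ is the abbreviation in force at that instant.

Query: 2021-06-04 15:03 UTC
Rule 1/5 (HEF, -06:30): 2020-11-26 11:42 UTC ≤ query < 2021-06-04 19:20 UTC
15·60 + 3 - 390 = 513 min
513 = 0·1440 + 513; 513 = 8·60 + 33 → 08:33, same day
→ 2021-06-04 08:33 HEF

2021-06-04 08:33 HEF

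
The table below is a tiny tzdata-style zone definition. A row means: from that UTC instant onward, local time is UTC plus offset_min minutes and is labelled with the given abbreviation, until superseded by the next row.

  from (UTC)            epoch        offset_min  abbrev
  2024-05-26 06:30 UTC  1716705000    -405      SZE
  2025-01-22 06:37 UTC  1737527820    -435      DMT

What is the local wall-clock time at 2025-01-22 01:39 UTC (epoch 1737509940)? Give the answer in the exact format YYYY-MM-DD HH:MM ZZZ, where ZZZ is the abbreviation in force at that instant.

Query: 2025-01-22 01:39 UTC
Rule 1/2 (SZE, -06:45): 2024-05-26 06:30 UTC ≤ query < 2025-01-22 06:37 UTC
1·60 + 39 - 405 = -306 min
-306 = -1·1440 + 1134; 1134 = 18·60 + 54 → 18:54, 2025-01-22 - 1 day = 2025-01-21
→ 2025-01-21 18:54 SZE

2025-01-21 18:54 SZE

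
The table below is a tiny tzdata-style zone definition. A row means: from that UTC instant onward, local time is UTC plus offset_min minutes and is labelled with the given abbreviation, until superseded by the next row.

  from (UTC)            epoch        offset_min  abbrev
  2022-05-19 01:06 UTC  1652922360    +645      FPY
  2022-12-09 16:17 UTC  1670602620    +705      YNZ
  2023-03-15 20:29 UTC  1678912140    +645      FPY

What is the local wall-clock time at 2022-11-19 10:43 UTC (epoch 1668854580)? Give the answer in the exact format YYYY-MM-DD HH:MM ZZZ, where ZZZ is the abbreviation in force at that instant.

Query: 2022-11-19 10:43 UTC
Rule 1/3 (FPY, +10:45): 2022-05-19 01:06 UTC ≤ query < 2022-12-09 16:17 UTC
10·60 + 43 + 645 = 1288 min
1288 = 0·1440 + 1288; 1288 = 21·60 + 28 → 21:28, same day
→ 2022-11-19 21:28 FPY

2022-11-19 21:28 FPY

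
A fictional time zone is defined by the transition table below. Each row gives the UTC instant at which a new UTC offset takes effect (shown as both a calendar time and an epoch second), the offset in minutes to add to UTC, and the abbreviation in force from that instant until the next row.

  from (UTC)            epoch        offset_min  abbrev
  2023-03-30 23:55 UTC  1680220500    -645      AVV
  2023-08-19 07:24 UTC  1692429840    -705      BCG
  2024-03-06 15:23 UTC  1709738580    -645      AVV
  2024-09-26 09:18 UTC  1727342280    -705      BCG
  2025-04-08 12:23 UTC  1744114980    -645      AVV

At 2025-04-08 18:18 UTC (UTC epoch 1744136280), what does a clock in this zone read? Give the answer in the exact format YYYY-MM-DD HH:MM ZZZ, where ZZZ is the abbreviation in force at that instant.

Query: 2025-04-08 18:18 UTC
Rule 5/5 (AVV, -10:45): 2025-04-08 12:23 UTC ≤ query < +∞
18·60 + 18 - 645 = 453 min
453 = 0·1440 + 453; 453 = 7·60 + 33 → 07:33, same day
→ 2025-04-08 07:33 AVV

2025-04-08 07:33 AVV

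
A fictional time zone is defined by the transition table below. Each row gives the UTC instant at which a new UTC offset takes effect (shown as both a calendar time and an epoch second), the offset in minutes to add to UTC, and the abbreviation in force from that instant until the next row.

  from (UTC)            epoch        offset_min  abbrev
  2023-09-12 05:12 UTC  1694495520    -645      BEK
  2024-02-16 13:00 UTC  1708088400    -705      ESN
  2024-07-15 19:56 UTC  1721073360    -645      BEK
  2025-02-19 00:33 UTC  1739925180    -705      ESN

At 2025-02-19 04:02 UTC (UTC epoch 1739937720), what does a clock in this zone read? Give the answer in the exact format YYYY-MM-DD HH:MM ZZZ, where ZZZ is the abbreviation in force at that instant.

2025-02-18 16:17 ESN

Query: 2025-02-19 04:02 UTC
Rule 4/4 (ESN, -11:45): 2025-02-19 00:33 UTC ≤ query < +∞
4·60 + 2 - 705 = -463 min
-463 = -1·1440 + 977; 977 = 16·60 + 17 → 16:17, 2025-02-19 - 1 day = 2025-02-18
→ 2025-02-18 16:17 ESN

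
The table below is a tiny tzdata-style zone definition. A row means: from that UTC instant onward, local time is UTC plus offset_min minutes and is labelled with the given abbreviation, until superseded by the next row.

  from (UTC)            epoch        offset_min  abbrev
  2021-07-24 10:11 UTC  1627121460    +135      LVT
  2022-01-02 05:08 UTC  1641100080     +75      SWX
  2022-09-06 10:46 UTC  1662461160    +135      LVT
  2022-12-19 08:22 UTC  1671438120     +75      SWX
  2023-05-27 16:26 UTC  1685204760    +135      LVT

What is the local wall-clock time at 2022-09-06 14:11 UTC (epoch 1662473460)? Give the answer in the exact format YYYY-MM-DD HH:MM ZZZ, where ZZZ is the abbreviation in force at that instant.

2022-09-06 16:26 LVT

Query: 2022-09-06 14:11 UTC
Rule 3/5 (LVT, +02:15): 2022-09-06 10:46 UTC ≤ query < 2022-12-19 08:22 UTC
14·60 + 11 + 135 = 986 min
986 = 0·1440 + 986; 986 = 16·60 + 26 → 16:26, same day
→ 2022-09-06 16:26 LVT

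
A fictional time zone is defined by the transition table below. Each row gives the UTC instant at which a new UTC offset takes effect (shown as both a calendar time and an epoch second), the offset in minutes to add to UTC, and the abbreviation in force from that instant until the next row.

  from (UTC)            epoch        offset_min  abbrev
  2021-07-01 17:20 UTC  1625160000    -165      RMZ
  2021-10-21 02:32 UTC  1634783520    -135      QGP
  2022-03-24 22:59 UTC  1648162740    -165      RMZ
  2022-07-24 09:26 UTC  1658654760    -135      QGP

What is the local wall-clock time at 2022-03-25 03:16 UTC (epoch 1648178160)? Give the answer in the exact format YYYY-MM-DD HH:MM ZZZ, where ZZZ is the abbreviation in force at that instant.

2022-03-25 00:31 RMZ

Query: 2022-03-25 03:16 UTC
Rule 3/4 (RMZ, -02:45): 2022-03-24 22:59 UTC ≤ query < 2022-07-24 09:26 UTC
3·60 + 16 - 165 = 31 min
31 = 0·1440 + 31; 31 = 0·60 + 31 → 00:31, same day
→ 2022-03-25 00:31 RMZ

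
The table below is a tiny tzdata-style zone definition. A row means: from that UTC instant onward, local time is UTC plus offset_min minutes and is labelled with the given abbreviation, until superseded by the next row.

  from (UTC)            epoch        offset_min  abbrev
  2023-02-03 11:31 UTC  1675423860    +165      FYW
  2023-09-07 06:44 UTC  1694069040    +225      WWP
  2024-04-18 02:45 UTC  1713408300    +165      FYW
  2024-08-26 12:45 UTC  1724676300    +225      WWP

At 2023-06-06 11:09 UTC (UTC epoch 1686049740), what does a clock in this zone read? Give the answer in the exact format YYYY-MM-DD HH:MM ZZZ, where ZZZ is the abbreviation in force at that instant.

Query: 2023-06-06 11:09 UTC
Rule 1/4 (FYW, +02:45): 2023-02-03 11:31 UTC ≤ query < 2023-09-07 06:44 UTC
11·60 + 9 + 165 = 834 min
834 = 0·1440 + 834; 834 = 13·60 + 54 → 13:54, same day
→ 2023-06-06 13:54 FYW

2023-06-06 13:54 FYW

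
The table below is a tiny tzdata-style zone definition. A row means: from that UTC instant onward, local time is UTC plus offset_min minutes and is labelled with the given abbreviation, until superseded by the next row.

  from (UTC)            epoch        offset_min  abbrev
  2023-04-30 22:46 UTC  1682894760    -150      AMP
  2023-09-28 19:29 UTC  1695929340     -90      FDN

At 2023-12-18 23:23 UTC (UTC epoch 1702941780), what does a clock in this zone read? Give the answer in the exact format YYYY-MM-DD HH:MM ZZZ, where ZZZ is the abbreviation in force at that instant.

2023-12-18 21:53 FDN

Query: 2023-12-18 23:23 UTC
Rule 2/2 (FDN, -01:30): 2023-09-28 19:29 UTC ≤ query < +∞
23·60 + 23 - 90 = 1313 min
1313 = 0·1440 + 1313; 1313 = 21·60 + 53 → 21:53, same day
→ 2023-12-18 21:53 FDN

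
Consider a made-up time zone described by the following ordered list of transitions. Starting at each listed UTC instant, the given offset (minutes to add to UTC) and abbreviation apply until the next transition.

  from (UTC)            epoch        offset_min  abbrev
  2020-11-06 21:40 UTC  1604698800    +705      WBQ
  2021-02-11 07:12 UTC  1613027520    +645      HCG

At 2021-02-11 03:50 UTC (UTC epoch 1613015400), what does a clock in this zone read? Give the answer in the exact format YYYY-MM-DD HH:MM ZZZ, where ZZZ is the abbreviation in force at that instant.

Query: 2021-02-11 03:50 UTC
Rule 1/2 (WBQ, +11:45): 2020-11-06 21:40 UTC ≤ query < 2021-02-11 07:12 UTC
3·60 + 50 + 705 = 935 min
935 = 0·1440 + 935; 935 = 15·60 + 35 → 15:35, same day
→ 2021-02-11 15:35 WBQ

2021-02-11 15:35 WBQ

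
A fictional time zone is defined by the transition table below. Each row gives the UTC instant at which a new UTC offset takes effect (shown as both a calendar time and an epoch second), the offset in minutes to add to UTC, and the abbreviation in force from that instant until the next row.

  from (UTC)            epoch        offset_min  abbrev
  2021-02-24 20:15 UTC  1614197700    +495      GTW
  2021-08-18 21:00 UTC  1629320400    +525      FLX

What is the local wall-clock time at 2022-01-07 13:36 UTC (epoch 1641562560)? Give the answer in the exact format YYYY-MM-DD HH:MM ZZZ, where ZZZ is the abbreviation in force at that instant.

2022-01-07 22:21 FLX

Query: 2022-01-07 13:36 UTC
Rule 2/2 (FLX, +08:45): 2021-08-18 21:00 UTC ≤ query < +∞
13·60 + 36 + 525 = 1341 min
1341 = 0·1440 + 1341; 1341 = 22·60 + 21 → 22:21, same day
→ 2022-01-07 22:21 FLX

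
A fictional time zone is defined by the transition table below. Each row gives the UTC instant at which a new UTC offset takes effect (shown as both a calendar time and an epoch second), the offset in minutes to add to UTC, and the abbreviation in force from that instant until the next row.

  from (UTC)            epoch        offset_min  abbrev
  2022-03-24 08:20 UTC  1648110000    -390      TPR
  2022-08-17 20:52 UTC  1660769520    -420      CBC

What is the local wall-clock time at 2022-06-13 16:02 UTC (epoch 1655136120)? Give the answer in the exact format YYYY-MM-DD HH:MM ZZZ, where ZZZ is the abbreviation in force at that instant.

2022-06-13 09:32 TPR

Query: 2022-06-13 16:02 UTC
Rule 1/2 (TPR, -06:30): 2022-03-24 08:20 UTC ≤ query < 2022-08-17 20:52 UTC
16·60 + 2 - 390 = 572 min
572 = 0·1440 + 572; 572 = 9·60 + 32 → 09:32, same day
→ 2022-06-13 09:32 TPR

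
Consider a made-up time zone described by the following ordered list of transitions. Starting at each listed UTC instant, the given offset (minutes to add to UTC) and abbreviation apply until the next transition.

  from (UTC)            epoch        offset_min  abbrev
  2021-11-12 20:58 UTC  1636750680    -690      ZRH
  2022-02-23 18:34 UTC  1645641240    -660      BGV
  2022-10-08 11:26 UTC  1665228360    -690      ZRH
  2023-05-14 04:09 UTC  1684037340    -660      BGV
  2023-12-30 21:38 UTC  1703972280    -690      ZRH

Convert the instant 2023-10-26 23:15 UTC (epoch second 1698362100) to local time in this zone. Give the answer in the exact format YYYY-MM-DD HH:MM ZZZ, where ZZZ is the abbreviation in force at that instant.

Query: 2023-10-26 23:15 UTC
Rule 4/5 (BGV, -11:00): 2023-05-14 04:09 UTC ≤ query < 2023-12-30 21:38 UTC
23·60 + 15 - 660 = 735 min
735 = 0·1440 + 735; 735 = 12·60 + 15 → 12:15, same day
→ 2023-10-26 12:15 BGV

2023-10-26 12:15 BGV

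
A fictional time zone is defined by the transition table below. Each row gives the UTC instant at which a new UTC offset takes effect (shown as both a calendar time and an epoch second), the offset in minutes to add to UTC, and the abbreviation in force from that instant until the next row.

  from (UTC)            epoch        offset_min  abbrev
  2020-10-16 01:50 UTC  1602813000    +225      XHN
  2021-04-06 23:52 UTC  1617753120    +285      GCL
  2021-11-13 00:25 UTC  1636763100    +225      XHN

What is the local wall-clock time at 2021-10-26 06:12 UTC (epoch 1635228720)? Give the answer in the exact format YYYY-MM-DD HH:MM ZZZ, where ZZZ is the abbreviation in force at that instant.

2021-10-26 10:57 GCL

Query: 2021-10-26 06:12 UTC
Rule 2/3 (GCL, +04:45): 2021-04-06 23:52 UTC ≤ query < 2021-11-13 00:25 UTC
6·60 + 12 + 285 = 657 min
657 = 0·1440 + 657; 657 = 10·60 + 57 → 10:57, same day
→ 2021-10-26 10:57 GCL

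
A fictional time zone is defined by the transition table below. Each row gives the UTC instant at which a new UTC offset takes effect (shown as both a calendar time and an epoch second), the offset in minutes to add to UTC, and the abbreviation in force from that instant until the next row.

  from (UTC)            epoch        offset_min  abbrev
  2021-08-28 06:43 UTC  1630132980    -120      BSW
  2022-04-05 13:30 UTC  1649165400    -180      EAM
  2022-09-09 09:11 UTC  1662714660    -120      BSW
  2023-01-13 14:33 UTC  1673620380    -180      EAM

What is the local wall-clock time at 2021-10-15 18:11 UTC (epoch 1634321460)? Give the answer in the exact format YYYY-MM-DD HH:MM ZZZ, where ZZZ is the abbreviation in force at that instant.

Query: 2021-10-15 18:11 UTC
Rule 1/4 (BSW, -02:00): 2021-08-28 06:43 UTC ≤ query < 2022-04-05 13:30 UTC
18·60 + 11 - 120 = 971 min
971 = 0·1440 + 971; 971 = 16·60 + 11 → 16:11, same day
→ 2021-10-15 16:11 BSW

2021-10-15 16:11 BSW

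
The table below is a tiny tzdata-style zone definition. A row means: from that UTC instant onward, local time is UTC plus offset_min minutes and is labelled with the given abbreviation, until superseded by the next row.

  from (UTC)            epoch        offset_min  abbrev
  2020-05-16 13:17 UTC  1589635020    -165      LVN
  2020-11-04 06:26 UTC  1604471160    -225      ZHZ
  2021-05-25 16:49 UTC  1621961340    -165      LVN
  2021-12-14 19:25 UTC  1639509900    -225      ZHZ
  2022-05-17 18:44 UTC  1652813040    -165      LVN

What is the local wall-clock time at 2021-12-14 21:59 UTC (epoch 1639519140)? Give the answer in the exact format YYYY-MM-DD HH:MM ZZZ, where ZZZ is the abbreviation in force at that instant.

2021-12-14 18:14 ZHZ

Query: 2021-12-14 21:59 UTC
Rule 4/5 (ZHZ, -03:45): 2021-12-14 19:25 UTC ≤ query < 2022-05-17 18:44 UTC
21·60 + 59 - 225 = 1094 min
1094 = 0·1440 + 1094; 1094 = 18·60 + 14 → 18:14, same day
→ 2021-12-14 18:14 ZHZ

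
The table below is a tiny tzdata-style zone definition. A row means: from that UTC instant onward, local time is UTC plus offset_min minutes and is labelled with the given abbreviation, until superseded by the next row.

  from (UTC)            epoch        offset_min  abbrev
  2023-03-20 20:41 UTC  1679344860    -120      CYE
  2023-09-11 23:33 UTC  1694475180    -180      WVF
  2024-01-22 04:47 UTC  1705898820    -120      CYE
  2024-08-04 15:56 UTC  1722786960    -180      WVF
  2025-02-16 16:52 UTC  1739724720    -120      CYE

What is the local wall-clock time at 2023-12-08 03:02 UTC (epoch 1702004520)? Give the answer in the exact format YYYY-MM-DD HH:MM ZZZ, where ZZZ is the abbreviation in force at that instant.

Query: 2023-12-08 03:02 UTC
Rule 2/5 (WVF, -03:00): 2023-09-11 23:33 UTC ≤ query < 2024-01-22 04:47 UTC
3·60 + 2 - 180 = 2 min
2 = 0·1440 + 2; 2 = 0·60 + 2 → 00:02, same day
→ 2023-12-08 00:02 WVF

2023-12-08 00:02 WVF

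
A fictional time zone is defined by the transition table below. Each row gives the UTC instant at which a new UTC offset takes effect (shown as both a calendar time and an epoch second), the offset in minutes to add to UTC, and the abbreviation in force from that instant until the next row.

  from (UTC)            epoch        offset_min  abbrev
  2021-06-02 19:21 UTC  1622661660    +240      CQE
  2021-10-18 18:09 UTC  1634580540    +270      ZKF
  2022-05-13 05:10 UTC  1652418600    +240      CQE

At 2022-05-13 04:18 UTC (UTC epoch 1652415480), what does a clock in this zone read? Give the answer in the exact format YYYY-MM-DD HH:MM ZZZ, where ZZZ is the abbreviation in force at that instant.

Query: 2022-05-13 04:18 UTC
Rule 2/3 (ZKF, +04:30): 2021-10-18 18:09 UTC ≤ query < 2022-05-13 05:10 UTC
4·60 + 18 + 270 = 528 min
528 = 0·1440 + 528; 528 = 8·60 + 48 → 08:48, same day
→ 2022-05-13 08:48 ZKF

2022-05-13 08:48 ZKF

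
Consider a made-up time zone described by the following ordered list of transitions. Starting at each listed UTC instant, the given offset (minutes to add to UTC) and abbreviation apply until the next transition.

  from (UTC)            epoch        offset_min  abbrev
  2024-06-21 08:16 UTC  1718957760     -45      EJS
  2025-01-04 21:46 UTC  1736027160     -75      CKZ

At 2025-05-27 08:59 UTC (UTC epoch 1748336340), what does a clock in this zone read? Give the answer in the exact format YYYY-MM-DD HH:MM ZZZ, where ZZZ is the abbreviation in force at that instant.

2025-05-27 07:44 CKZ

Query: 2025-05-27 08:59 UTC
Rule 2/2 (CKZ, -01:15): 2025-01-04 21:46 UTC ≤ query < +∞
8·60 + 59 - 75 = 464 min
464 = 0·1440 + 464; 464 = 7·60 + 44 → 07:44, same day
→ 2025-05-27 07:44 CKZ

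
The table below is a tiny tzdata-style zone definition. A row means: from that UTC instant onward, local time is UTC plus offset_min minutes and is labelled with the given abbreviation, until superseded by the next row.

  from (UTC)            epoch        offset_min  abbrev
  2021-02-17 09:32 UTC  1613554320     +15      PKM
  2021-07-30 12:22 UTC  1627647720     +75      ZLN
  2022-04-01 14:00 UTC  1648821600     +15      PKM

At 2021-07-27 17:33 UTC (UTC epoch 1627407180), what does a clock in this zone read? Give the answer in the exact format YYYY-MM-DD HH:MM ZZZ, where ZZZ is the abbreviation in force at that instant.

2021-07-27 17:48 PKM

Query: 2021-07-27 17:33 UTC
Rule 1/3 (PKM, +00:15): 2021-02-17 09:32 UTC ≤ query < 2021-07-30 12:22 UTC
17·60 + 33 + 15 = 1068 min
1068 = 0·1440 + 1068; 1068 = 17·60 + 48 → 17:48, same day
→ 2021-07-27 17:48 PKM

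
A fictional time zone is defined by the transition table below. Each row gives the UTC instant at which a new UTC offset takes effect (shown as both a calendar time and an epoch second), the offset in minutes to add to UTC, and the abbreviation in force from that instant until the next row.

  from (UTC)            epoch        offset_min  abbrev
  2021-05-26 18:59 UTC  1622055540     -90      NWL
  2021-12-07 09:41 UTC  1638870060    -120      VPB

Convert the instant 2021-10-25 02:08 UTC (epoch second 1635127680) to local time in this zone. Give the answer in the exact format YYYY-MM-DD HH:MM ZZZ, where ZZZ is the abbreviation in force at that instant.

Query: 2021-10-25 02:08 UTC
Rule 1/2 (NWL, -01:30): 2021-05-26 18:59 UTC ≤ query < 2021-12-07 09:41 UTC
2·60 + 8 - 90 = 38 min
38 = 0·1440 + 38; 38 = 0·60 + 38 → 00:38, same day
→ 2021-10-25 00:38 NWL

2021-10-25 00:38 NWL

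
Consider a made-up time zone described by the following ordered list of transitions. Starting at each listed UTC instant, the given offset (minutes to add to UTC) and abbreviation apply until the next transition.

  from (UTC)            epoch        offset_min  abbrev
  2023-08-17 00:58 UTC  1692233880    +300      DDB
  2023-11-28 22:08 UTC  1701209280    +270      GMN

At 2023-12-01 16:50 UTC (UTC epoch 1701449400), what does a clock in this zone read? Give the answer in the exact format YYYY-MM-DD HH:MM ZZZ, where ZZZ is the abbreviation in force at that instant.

Query: 2023-12-01 16:50 UTC
Rule 2/2 (GMN, +04:30): 2023-11-28 22:08 UTC ≤ query < +∞
16·60 + 50 + 270 = 1280 min
1280 = 0·1440 + 1280; 1280 = 21·60 + 20 → 21:20, same day
→ 2023-12-01 21:20 GMN

2023-12-01 21:20 GMN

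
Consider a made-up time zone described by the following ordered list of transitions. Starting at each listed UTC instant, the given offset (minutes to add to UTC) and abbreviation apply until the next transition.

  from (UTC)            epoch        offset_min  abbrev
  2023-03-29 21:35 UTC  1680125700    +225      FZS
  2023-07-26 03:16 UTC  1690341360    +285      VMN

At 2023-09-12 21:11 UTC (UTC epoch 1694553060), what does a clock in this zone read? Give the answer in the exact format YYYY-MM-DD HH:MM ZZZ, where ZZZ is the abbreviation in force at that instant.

2023-09-13 01:56 VMN

Query: 2023-09-12 21:11 UTC
Rule 2/2 (VMN, +04:45): 2023-07-26 03:16 UTC ≤ query < +∞
21·60 + 11 + 285 = 1556 min
1556 = 1·1440 + 116; 116 = 1·60 + 56 → 01:56, 2023-09-12 + 1 day = 2023-09-13
→ 2023-09-13 01:56 VMN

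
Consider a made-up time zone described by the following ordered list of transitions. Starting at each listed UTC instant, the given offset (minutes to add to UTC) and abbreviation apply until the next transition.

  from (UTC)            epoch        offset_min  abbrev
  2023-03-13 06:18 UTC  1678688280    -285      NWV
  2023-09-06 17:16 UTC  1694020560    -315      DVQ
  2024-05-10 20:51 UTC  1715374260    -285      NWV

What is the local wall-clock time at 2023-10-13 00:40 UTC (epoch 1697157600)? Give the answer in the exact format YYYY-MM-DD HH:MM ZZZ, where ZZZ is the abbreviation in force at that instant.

2023-10-12 19:25 DVQ

Query: 2023-10-13 00:40 UTC
Rule 2/3 (DVQ, -05:15): 2023-09-06 17:16 UTC ≤ query < 2024-05-10 20:51 UTC
0·60 + 40 - 315 = -275 min
-275 = -1·1440 + 1165; 1165 = 19·60 + 25 → 19:25, 2023-10-13 - 1 day = 2023-10-12
→ 2023-10-12 19:25 DVQ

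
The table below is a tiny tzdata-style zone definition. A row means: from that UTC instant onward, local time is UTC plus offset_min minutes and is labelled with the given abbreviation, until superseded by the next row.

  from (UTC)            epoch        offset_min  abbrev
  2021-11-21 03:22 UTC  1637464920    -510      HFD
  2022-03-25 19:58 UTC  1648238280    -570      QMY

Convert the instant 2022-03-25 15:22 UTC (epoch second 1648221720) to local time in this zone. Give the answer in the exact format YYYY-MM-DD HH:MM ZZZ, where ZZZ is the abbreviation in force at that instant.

Query: 2022-03-25 15:22 UTC
Rule 1/2 (HFD, -08:30): 2021-11-21 03:22 UTC ≤ query < 2022-03-25 19:58 UTC
15·60 + 22 - 510 = 412 min
412 = 0·1440 + 412; 412 = 6·60 + 52 → 06:52, same day
→ 2022-03-25 06:52 HFD

2022-03-25 06:52 HFD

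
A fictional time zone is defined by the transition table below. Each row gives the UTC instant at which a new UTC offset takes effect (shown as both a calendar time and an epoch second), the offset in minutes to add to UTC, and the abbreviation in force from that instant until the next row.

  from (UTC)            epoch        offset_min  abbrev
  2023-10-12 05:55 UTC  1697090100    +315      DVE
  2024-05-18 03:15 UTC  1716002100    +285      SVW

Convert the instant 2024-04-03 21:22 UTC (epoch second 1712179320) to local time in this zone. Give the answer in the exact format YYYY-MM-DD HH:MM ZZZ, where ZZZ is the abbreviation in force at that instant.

Query: 2024-04-03 21:22 UTC
Rule 1/2 (DVE, +05:15): 2023-10-12 05:55 UTC ≤ query < 2024-05-18 03:15 UTC
21·60 + 22 + 315 = 1597 min
1597 = 1·1440 + 157; 157 = 2·60 + 37 → 02:37, 2024-04-03 + 1 day = 2024-04-04
→ 2024-04-04 02:37 DVE

2024-04-04 02:37 DVE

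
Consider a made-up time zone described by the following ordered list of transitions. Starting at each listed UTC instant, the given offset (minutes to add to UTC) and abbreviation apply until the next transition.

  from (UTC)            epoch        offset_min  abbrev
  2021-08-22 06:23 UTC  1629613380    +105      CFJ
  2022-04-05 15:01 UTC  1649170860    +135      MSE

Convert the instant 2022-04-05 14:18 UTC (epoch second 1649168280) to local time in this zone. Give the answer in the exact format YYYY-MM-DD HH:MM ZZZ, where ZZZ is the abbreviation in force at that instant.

Query: 2022-04-05 14:18 UTC
Rule 1/2 (CFJ, +01:45): 2021-08-22 06:23 UTC ≤ query < 2022-04-05 15:01 UTC
14·60 + 18 + 105 = 963 min
963 = 0·1440 + 963; 963 = 16·60 + 3 → 16:03, same day
→ 2022-04-05 16:03 CFJ

2022-04-05 16:03 CFJ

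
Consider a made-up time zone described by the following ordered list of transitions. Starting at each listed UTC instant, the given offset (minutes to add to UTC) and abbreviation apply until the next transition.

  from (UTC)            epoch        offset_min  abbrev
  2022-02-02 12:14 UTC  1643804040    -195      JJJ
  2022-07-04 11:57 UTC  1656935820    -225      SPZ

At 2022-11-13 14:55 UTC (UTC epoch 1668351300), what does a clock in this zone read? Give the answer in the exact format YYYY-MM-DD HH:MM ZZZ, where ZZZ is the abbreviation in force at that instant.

Query: 2022-11-13 14:55 UTC
Rule 2/2 (SPZ, -03:45): 2022-07-04 11:57 UTC ≤ query < +∞
14·60 + 55 - 225 = 670 min
670 = 0·1440 + 670; 670 = 11·60 + 10 → 11:10, same day
→ 2022-11-13 11:10 SPZ

2022-11-13 11:10 SPZ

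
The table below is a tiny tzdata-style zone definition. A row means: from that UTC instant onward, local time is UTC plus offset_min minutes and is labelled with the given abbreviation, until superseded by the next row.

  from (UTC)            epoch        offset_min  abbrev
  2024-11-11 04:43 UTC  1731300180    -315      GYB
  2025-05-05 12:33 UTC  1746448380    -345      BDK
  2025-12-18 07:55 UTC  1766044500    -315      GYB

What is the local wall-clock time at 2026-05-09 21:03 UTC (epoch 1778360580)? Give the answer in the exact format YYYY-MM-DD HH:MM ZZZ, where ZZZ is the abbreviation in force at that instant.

2026-05-09 15:48 GYB

Query: 2026-05-09 21:03 UTC
Rule 3/3 (GYB, -05:15): 2025-12-18 07:55 UTC ≤ query < +∞
21·60 + 3 - 315 = 948 min
948 = 0·1440 + 948; 948 = 15·60 + 48 → 15:48, same day
→ 2026-05-09 15:48 GYB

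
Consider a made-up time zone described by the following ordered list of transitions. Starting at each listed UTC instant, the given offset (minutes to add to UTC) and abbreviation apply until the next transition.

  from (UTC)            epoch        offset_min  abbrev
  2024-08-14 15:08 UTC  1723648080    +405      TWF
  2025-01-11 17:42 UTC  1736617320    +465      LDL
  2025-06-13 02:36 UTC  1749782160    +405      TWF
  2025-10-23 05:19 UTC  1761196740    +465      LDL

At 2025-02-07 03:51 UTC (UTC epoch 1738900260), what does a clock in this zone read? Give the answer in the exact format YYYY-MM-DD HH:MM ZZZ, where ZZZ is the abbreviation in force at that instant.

Query: 2025-02-07 03:51 UTC
Rule 2/4 (LDL, +07:45): 2025-01-11 17:42 UTC ≤ query < 2025-06-13 02:36 UTC
3·60 + 51 + 465 = 696 min
696 = 0·1440 + 696; 696 = 11·60 + 36 → 11:36, same day
→ 2025-02-07 11:36 LDL

2025-02-07 11:36 LDL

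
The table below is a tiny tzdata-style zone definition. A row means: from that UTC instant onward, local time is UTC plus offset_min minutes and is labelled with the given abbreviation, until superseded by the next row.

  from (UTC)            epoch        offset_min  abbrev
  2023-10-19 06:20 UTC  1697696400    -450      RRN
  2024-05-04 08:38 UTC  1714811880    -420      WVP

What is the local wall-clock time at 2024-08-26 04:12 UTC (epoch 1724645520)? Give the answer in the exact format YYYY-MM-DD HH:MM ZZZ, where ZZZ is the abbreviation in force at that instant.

Query: 2024-08-26 04:12 UTC
Rule 2/2 (WVP, -07:00): 2024-05-04 08:38 UTC ≤ query < +∞
4·60 + 12 - 420 = -168 min
-168 = -1·1440 + 1272; 1272 = 21·60 + 12 → 21:12, 2024-08-26 - 1 day = 2024-08-25
→ 2024-08-25 21:12 WVP

2024-08-25 21:12 WVP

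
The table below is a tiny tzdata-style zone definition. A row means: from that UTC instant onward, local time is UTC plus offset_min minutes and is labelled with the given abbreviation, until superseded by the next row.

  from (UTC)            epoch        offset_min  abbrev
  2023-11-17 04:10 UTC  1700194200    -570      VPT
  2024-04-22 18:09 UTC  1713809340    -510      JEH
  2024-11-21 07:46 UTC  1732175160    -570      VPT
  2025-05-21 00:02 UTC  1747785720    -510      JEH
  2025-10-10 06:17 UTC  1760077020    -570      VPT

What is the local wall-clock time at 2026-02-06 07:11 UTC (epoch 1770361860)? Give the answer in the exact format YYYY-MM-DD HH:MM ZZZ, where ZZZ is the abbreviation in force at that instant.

2026-02-05 21:41 VPT

Query: 2026-02-06 07:11 UTC
Rule 5/5 (VPT, -09:30): 2025-10-10 06:17 UTC ≤ query < +∞
7·60 + 11 - 570 = -139 min
-139 = -1·1440 + 1301; 1301 = 21·60 + 41 → 21:41, 2026-02-06 - 1 day = 2026-02-05
→ 2026-02-05 21:41 VPT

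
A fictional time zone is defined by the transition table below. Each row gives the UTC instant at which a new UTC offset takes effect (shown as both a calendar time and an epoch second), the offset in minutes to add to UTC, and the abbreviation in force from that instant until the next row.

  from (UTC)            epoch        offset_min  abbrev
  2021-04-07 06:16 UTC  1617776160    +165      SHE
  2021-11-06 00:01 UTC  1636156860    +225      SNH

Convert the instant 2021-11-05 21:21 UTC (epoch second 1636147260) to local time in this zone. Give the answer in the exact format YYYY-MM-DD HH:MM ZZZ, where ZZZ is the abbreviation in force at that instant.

Query: 2021-11-05 21:21 UTC
Rule 1/2 (SHE, +02:45): 2021-04-07 06:16 UTC ≤ query < 2021-11-06 00:01 UTC
21·60 + 21 + 165 = 1446 min
1446 = 1·1440 + 6; 6 = 0·60 + 6 → 00:06, 2021-11-05 + 1 day = 2021-11-06
→ 2021-11-06 00:06 SHE

2021-11-06 00:06 SHE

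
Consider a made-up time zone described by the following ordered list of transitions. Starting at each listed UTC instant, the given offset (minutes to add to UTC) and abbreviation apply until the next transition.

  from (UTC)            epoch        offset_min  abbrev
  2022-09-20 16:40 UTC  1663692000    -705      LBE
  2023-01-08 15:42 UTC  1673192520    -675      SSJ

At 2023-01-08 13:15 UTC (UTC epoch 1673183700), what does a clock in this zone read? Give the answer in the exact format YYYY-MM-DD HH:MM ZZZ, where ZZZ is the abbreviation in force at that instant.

Query: 2023-01-08 13:15 UTC
Rule 1/2 (LBE, -11:45): 2022-09-20 16:40 UTC ≤ query < 2023-01-08 15:42 UTC
13·60 + 15 - 705 = 90 min
90 = 0·1440 + 90; 90 = 1·60 + 30 → 01:30, same day
→ 2023-01-08 01:30 LBE

2023-01-08 01:30 LBE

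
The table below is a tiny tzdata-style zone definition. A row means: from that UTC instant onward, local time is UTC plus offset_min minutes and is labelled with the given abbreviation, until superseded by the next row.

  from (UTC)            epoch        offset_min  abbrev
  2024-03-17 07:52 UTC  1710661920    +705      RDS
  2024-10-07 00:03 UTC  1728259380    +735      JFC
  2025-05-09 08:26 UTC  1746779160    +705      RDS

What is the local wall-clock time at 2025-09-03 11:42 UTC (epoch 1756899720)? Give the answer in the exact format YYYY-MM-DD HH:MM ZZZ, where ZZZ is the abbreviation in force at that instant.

2025-09-03 23:27 RDS

Query: 2025-09-03 11:42 UTC
Rule 3/3 (RDS, +11:45): 2025-05-09 08:26 UTC ≤ query < +∞
11·60 + 42 + 705 = 1407 min
1407 = 0·1440 + 1407; 1407 = 23·60 + 27 → 23:27, same day
→ 2025-09-03 23:27 RDS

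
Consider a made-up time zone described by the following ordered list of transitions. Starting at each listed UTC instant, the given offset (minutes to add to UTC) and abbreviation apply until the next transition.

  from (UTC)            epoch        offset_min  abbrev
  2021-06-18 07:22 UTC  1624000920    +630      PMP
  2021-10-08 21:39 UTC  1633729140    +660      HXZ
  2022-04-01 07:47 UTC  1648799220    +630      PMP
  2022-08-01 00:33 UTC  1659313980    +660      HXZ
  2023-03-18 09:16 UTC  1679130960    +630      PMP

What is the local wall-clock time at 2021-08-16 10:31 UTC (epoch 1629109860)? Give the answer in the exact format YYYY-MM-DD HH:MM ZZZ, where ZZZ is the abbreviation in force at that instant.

2021-08-16 21:01 PMP

Query: 2021-08-16 10:31 UTC
Rule 1/5 (PMP, +10:30): 2021-06-18 07:22 UTC ≤ query < 2021-10-08 21:39 UTC
10·60 + 31 + 630 = 1261 min
1261 = 0·1440 + 1261; 1261 = 21·60 + 1 → 21:01, same day
→ 2021-08-16 21:01 PMP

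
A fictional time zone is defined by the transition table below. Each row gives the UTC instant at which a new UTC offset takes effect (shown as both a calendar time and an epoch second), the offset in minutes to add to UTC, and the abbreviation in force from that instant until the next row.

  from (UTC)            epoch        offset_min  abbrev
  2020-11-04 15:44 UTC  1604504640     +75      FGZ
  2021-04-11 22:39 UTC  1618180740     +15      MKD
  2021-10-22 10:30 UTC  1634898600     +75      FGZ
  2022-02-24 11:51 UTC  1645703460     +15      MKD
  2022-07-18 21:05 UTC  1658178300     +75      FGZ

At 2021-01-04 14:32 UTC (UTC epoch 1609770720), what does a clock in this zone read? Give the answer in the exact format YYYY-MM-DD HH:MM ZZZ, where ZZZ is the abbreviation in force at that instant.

Query: 2021-01-04 14:32 UTC
Rule 1/5 (FGZ, +01:15): 2020-11-04 15:44 UTC ≤ query < 2021-04-11 22:39 UTC
14·60 + 32 + 75 = 947 min
947 = 0·1440 + 947; 947 = 15·60 + 47 → 15:47, same day
→ 2021-01-04 15:47 FGZ

2021-01-04 15:47 FGZ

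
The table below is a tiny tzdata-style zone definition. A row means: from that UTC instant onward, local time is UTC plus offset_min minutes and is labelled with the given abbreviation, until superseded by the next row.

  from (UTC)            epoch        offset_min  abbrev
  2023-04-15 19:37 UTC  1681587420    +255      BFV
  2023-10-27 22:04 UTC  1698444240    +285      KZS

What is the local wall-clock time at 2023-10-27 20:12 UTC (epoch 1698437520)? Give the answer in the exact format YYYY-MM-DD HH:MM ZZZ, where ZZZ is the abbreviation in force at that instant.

Query: 2023-10-27 20:12 UTC
Rule 1/2 (BFV, +04:15): 2023-04-15 19:37 UTC ≤ query < 2023-10-27 22:04 UTC
20·60 + 12 + 255 = 1467 min
1467 = 1·1440 + 27; 27 = 0·60 + 27 → 00:27, 2023-10-27 + 1 day = 2023-10-28
→ 2023-10-28 00:27 BFV

2023-10-28 00:27 BFV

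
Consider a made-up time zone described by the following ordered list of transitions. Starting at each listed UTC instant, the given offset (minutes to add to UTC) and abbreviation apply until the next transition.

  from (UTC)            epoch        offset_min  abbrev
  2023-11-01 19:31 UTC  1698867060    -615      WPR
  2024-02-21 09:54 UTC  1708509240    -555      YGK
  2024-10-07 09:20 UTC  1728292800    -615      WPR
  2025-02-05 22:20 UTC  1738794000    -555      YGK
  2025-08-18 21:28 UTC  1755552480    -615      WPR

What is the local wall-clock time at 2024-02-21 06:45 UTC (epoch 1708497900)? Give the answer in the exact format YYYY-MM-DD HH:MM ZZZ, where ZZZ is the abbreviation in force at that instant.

2024-02-20 20:30 WPR

Query: 2024-02-21 06:45 UTC
Rule 1/5 (WPR, -10:15): 2023-11-01 19:31 UTC ≤ query < 2024-02-21 09:54 UTC
6·60 + 45 - 615 = -210 min
-210 = -1·1440 + 1230; 1230 = 20·60 + 30 → 20:30, 2024-02-21 - 1 day = 2024-02-20
→ 2024-02-20 20:30 WPR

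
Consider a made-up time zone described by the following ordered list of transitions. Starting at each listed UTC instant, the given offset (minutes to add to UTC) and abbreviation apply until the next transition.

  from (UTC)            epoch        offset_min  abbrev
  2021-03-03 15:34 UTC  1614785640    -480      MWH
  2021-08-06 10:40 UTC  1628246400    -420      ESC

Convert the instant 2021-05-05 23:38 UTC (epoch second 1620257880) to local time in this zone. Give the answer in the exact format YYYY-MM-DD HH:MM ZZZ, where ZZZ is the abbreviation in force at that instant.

Query: 2021-05-05 23:38 UTC
Rule 1/2 (MWH, -08:00): 2021-03-03 15:34 UTC ≤ query < 2021-08-06 10:40 UTC
23·60 + 38 - 480 = 938 min
938 = 0·1440 + 938; 938 = 15·60 + 38 → 15:38, same day
→ 2021-05-05 15:38 MWH

2021-05-05 15:38 MWH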